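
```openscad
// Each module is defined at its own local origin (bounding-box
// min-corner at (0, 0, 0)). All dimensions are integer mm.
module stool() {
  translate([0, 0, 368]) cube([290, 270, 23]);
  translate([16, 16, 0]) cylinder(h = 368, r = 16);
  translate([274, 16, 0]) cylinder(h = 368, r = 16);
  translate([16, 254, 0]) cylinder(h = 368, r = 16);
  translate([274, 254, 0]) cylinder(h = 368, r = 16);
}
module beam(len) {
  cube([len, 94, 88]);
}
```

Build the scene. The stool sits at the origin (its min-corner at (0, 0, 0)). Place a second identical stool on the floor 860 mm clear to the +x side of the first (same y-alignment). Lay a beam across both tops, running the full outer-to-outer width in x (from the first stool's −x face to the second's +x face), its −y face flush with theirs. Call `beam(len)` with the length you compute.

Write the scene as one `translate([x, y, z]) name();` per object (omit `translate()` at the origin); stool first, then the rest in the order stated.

stool();
translate([1150, 0, 0]) stool();
translate([0, 0, 391]) beam(1440);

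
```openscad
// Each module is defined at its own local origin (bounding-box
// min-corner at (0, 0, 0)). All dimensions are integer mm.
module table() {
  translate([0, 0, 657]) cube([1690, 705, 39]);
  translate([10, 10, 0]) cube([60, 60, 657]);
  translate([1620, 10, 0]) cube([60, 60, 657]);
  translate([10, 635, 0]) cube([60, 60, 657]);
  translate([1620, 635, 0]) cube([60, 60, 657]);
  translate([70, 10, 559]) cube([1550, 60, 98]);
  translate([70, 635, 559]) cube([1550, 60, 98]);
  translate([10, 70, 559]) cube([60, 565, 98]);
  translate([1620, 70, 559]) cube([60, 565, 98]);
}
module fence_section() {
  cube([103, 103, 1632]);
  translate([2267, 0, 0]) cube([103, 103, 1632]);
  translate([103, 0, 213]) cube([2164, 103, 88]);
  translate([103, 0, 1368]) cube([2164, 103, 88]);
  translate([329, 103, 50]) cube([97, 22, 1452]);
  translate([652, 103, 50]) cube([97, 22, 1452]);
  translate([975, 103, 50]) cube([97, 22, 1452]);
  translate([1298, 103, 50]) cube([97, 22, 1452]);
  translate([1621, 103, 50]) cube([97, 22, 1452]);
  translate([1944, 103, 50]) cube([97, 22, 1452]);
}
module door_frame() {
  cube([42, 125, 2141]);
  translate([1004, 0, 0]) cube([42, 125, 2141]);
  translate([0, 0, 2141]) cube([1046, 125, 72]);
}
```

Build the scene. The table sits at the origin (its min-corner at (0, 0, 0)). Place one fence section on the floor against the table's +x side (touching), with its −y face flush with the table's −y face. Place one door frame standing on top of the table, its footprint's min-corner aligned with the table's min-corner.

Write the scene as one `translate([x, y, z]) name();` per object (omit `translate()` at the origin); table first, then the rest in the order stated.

table();
translate([1690, 0, 0]) fence_section();
translate([0, 0, 696]) door_frame();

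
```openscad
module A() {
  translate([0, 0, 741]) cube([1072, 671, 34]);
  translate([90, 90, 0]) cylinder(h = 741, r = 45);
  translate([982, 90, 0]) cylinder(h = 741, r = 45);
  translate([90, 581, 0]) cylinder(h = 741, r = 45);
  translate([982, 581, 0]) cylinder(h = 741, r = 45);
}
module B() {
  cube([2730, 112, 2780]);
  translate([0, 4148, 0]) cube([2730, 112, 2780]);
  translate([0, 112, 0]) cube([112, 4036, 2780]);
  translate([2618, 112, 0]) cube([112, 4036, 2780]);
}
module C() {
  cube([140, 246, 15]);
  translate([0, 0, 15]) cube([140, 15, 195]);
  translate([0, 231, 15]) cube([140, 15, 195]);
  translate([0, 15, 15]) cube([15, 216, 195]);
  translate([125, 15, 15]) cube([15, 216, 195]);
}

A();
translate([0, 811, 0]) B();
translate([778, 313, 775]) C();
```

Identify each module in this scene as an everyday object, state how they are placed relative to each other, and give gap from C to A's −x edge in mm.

A is a table. B is a house frame. C is an open box. The house frame is on the floor beside the table on its +y side. The open box is on top of the table. The gap from the open box to the table's −x edge is 778 mm.

The open box's min-x is at 778; the table's min-x is 0; gap = 778 mm.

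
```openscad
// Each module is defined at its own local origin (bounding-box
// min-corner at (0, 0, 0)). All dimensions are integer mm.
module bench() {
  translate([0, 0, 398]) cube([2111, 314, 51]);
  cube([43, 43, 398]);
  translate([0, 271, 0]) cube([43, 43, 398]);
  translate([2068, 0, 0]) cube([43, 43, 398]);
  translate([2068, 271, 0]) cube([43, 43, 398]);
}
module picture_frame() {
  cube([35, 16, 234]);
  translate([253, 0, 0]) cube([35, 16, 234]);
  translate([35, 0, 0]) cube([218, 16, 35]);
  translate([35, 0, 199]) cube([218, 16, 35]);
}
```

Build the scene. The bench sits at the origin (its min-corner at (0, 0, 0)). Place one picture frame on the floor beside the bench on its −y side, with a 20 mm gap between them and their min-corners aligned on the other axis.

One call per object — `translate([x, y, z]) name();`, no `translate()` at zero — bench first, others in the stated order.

bench();
translate([0, -36, 0]) picture_frame();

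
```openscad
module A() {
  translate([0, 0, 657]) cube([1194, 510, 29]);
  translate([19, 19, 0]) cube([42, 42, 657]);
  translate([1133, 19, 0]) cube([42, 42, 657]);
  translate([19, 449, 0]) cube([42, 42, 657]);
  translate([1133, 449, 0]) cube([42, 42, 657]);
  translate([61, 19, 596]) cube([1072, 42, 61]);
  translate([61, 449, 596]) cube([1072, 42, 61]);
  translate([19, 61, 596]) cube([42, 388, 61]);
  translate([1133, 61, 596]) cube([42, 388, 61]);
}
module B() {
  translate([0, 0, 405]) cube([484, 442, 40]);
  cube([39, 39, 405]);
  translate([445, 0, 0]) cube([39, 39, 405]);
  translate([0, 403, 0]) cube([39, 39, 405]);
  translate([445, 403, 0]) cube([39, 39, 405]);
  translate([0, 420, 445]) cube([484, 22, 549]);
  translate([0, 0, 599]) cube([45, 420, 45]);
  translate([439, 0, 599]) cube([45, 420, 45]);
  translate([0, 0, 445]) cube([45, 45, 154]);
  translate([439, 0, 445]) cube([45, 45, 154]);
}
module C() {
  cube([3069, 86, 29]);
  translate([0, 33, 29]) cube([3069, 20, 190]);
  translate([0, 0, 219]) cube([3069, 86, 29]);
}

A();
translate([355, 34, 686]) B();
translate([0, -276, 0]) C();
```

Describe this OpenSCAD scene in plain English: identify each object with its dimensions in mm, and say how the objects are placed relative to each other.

A is a table with a 1194×510 mm rectangular top, 29 mm thick, top surface at z = 686 mm, supported by four 42×42 mm square legs, each inset 19 mm from the nearest pair of top edges, running from the floor. Four apron rails, 42 mm thick and 61 mm tall, run between adjacent legs with their top edges flush with the underside of the top and their outer faces flush with the legs' outer faces.

B is a chair. The seat is a 484×442×40 mm slab with its top at z = 445 mm, on four 39×39 mm corner legs (flush with the seat edges, standing on z = 0). A flat backrest 22 mm thick, 549 mm tall, spans the full seat width and rises from the seat top along its +y edge, rear face flush with the rear of the seat. Two armrests of 45×45 mm section run along each side from the seat's front edge to the front of the backrest, top faces 199 mm above the seat top and outer faces flush with the seat's x-edges; a 45×45 mm post under the front of each armrest stands on the seat at the front corner.

C is an I-beam lying along x, 3069 mm long. Overall section height 248 mm. Two flanges 86 mm wide (y) and 29 mm thick, one on the floor and one at the top; a web 20 mm thick runs between them, centred on the flange width.

The chair is on top of the table, centred. The I-beam is on the floor beside the table on its −y side.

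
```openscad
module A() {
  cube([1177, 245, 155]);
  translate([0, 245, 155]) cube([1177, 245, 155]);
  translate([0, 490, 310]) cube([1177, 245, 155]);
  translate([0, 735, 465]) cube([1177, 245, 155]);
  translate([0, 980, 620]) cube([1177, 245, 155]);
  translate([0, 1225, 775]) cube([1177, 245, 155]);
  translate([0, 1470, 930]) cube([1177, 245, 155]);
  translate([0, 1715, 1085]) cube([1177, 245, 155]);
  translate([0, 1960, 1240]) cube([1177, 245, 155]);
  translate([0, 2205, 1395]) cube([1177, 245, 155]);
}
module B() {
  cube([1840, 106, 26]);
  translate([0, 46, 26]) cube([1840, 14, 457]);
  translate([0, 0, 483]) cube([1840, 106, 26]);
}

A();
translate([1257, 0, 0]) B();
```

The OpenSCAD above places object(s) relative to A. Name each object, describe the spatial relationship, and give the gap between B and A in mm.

A is a staircase. B is an I-beam. The I-beam is on the floor beside the staircase on its +x side. The gap between the I-beam and the staircase is 80 mm.

The I-beam's nearest face is 80 mm from the staircase's +x face.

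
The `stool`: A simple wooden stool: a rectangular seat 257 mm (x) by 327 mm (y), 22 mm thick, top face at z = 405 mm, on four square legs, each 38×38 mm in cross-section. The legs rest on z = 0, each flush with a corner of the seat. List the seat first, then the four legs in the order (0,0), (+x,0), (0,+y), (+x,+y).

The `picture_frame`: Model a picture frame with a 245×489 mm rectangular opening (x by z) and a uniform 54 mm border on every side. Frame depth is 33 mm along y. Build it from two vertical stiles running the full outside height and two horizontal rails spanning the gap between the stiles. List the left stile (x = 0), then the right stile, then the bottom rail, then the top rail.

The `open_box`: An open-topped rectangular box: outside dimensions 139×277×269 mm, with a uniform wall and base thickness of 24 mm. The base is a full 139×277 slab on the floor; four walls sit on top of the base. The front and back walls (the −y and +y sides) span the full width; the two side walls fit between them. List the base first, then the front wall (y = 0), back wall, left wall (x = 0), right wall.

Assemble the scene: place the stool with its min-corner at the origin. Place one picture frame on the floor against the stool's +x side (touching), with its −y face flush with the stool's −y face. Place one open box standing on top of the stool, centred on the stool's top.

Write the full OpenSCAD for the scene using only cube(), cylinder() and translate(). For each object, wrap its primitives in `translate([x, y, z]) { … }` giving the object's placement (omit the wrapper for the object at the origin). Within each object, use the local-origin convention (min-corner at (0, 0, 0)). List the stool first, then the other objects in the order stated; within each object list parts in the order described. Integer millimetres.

translate([0, 0, 383]) cube([257, 327, 22]);
cube([38, 38, 383]);
translate([219, 0, 0]) cube([38, 38, 383]);
translate([0, 289, 0]) cube([38, 38, 383]);
translate([219, 289, 0]) cube([38, 38, 383]);
translate([257, 0, 0]) {
  cube([54, 33, 597]);
  translate([299, 0, 0]) cube([54, 33, 597]);
  translate([54, 0, 0]) cube([245, 33, 54]);
  translate([54, 0, 543]) cube([245, 33, 54]);
}
translate([59, 25, 405]) {
  cube([139, 277, 24]);
  translate([0, 0, 24]) cube([139, 24, 245]);
  translate([0, 253, 24]) cube([139, 24, 245]);
  translate([0, 24, 24]) cube([24, 229, 245]);
  translate([115, 24, 24]) cube([24, 229, 245]);
}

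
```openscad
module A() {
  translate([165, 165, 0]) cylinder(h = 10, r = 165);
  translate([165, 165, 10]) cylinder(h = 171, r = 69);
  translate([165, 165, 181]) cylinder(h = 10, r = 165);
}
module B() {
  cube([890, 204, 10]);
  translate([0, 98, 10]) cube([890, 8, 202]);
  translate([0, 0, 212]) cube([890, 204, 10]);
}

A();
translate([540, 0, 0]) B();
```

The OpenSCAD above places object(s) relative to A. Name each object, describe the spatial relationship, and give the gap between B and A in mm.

The I-beam's nearest face is 210 mm from the spool's +x face.

A is a spool. B is an I-beam. The I-beam is on the floor beside the spool on its +x side. The gap between the I-beam and the spool is 210 mm.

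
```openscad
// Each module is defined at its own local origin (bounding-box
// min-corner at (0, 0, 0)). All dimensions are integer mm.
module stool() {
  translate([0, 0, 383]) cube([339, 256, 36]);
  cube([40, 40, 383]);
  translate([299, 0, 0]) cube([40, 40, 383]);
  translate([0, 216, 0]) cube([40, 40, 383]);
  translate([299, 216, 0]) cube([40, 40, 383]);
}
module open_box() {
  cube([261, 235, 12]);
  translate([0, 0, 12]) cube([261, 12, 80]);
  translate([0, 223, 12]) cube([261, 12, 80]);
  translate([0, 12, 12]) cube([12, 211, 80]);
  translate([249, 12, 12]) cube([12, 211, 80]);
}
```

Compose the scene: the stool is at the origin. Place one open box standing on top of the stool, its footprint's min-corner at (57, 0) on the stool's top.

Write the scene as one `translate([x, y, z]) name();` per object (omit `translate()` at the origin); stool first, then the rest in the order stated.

stool();
translate([57, 0, 419]) open_box();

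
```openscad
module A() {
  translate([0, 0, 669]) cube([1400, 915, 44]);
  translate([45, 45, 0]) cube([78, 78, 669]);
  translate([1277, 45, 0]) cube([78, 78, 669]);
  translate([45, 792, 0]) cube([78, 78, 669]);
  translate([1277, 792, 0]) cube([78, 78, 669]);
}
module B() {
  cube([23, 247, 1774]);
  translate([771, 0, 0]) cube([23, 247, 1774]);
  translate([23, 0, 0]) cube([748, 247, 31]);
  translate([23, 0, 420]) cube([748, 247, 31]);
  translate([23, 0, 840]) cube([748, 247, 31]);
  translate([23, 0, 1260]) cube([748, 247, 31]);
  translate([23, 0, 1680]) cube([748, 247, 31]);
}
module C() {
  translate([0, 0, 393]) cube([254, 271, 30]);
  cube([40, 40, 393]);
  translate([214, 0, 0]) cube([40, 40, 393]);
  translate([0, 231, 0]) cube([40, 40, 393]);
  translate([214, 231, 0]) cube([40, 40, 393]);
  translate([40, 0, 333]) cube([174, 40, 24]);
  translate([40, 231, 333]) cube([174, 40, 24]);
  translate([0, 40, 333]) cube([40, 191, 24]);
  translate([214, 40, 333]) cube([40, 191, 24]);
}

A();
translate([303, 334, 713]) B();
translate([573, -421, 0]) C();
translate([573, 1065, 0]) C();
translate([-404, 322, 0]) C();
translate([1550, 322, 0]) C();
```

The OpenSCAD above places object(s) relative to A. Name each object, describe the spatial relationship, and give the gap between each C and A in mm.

Each stool's nearest face is 150 mm from the table's bounding box.

A is a table. B is a bookshelf. C is a stool. The bookshelf is on top of the table, centred. Four stools sit around the table at the −y, +y, −x, +x sides. The gap between each stool and the table is 150 mm.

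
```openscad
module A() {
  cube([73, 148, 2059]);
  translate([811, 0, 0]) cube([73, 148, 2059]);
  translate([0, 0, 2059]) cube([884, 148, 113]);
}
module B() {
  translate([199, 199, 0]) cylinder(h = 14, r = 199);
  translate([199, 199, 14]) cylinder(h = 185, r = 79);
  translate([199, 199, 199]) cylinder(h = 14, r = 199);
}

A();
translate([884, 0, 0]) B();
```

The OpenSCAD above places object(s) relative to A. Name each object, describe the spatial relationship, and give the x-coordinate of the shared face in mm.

The door frame's +x face and the spool's −x face are both at x = 884 mm.

A is a door frame. B is a spool. The spool is against the door frame's +x side, with their −y faces flush. The x-coordinate of the shared face is 884 mm.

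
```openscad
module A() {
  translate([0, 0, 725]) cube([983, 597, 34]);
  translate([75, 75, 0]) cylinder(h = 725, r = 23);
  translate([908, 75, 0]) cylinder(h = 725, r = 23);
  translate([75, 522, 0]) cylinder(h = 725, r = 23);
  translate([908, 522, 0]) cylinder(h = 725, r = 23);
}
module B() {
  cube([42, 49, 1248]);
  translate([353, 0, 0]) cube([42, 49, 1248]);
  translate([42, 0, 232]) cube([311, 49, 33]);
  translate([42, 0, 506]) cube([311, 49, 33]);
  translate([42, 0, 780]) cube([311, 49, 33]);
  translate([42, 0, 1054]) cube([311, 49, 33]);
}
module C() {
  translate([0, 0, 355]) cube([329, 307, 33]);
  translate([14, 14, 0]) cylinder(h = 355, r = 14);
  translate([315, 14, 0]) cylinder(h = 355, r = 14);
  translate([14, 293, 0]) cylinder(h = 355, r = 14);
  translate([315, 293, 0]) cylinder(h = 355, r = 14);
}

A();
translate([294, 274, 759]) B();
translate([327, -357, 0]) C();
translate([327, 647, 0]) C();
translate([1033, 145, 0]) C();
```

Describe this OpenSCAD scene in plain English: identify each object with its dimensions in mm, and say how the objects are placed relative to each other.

A is a rectangular dining table. The top is 983×597×34 mm with its upper surface at z = 759 mm. It stands on four round legs of 46 mm diameter, each leg's bounding box inset 52 mm from the nearest pair of top edges, running from the floor to the underside of the top.

B is a wooden ladder with two side rails of 42×49 mm section and 1248 mm height, set 395 mm apart overall. Between them run 4 rectangular rungs (49 mm deep, 33 mm thick), front faces flush with the rails' −y face. The bottom of the first rung is 232 mm above the floor and each subsequent rung is 274 mm higher than the one below.

C is a simple wooden stool: a rectangular seat 329 mm (x) by 307 mm (y), 33 mm thick, top face at z = 388 mm, on four round legs, each 28 mm in diameter. The legs rest on z = 0, each leg's axis is inset half a diameter from the nearest pair of seat edges (so the leg's bounding box is flush with the corner).

The ladder is on top of the table, centred. Three stools sit around the table at the −y, +y, +x sides.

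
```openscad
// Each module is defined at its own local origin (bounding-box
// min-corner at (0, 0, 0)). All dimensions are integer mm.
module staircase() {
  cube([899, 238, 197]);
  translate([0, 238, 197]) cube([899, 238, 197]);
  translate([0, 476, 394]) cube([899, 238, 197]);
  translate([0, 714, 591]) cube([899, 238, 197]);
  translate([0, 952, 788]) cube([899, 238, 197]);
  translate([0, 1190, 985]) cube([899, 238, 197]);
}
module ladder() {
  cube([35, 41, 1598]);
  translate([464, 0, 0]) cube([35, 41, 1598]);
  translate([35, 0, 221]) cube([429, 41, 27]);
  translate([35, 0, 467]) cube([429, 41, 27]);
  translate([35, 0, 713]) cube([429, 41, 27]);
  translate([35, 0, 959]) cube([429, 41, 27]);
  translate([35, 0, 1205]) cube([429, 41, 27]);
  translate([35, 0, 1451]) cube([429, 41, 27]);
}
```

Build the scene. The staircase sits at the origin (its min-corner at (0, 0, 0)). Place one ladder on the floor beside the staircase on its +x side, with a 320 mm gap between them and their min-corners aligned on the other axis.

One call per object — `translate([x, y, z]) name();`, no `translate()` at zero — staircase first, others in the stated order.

staircase();
translate([1219, 0, 0]) ladder();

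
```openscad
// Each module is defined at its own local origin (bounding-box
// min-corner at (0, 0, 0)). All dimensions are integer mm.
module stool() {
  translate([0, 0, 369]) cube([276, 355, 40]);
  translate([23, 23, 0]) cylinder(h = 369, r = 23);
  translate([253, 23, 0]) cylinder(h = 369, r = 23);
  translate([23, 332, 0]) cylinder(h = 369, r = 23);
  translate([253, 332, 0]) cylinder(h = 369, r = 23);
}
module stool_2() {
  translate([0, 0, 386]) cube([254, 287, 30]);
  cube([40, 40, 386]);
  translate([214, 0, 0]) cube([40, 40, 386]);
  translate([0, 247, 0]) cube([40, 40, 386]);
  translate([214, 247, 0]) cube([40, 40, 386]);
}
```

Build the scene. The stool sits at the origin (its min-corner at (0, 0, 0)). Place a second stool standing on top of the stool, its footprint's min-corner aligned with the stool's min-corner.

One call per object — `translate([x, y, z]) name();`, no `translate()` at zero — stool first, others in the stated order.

stool();
translate([0, 0, 409]) stool_2();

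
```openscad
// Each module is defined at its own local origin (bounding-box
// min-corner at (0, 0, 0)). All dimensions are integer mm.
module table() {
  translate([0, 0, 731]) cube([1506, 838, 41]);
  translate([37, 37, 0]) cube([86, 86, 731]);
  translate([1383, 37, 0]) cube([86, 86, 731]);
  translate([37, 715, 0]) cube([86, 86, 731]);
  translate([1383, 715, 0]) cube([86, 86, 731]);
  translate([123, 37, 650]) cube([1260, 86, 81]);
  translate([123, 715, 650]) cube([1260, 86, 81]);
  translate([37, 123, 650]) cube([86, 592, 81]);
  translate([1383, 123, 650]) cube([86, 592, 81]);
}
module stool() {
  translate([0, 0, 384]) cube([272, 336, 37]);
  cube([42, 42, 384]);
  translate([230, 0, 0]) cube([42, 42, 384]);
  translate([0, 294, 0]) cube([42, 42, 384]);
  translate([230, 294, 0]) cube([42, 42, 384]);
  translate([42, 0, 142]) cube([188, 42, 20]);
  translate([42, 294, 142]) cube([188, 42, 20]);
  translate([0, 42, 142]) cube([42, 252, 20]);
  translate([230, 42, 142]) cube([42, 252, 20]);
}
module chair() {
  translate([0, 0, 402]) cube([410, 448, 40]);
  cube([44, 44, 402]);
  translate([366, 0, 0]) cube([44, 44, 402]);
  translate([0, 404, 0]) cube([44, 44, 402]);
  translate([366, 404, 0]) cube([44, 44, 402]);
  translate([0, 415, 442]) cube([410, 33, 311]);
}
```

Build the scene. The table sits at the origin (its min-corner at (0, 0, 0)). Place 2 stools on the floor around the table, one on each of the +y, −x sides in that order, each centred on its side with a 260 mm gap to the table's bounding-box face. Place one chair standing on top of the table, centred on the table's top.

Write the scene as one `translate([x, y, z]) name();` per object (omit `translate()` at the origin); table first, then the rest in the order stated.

table();
translate([617, 1098, 0]) stool();
translate([-532, 251, 0]) stool();
translate([548, 195, 772]) chair();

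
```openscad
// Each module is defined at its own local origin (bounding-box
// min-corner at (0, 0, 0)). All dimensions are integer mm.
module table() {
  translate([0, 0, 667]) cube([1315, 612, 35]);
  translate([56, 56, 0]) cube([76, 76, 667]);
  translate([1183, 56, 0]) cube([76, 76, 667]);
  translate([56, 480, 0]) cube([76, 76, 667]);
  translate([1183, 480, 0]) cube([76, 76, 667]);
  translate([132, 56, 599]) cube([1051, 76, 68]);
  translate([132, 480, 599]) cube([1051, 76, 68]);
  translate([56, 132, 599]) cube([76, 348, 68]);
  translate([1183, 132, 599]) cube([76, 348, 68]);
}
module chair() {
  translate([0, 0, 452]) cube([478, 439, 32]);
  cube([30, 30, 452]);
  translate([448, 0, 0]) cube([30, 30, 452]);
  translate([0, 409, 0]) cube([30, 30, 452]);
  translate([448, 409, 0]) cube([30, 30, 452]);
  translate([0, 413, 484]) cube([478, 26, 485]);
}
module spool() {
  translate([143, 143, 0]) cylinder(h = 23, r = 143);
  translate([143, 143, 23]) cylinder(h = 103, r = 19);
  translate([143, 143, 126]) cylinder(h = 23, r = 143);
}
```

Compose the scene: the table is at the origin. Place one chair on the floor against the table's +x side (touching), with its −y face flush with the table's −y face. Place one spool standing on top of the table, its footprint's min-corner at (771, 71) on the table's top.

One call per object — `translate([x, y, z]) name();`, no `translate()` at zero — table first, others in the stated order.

table();
translate([1315, 0, 0]) chair();
translate([771, 71, 702]) spool();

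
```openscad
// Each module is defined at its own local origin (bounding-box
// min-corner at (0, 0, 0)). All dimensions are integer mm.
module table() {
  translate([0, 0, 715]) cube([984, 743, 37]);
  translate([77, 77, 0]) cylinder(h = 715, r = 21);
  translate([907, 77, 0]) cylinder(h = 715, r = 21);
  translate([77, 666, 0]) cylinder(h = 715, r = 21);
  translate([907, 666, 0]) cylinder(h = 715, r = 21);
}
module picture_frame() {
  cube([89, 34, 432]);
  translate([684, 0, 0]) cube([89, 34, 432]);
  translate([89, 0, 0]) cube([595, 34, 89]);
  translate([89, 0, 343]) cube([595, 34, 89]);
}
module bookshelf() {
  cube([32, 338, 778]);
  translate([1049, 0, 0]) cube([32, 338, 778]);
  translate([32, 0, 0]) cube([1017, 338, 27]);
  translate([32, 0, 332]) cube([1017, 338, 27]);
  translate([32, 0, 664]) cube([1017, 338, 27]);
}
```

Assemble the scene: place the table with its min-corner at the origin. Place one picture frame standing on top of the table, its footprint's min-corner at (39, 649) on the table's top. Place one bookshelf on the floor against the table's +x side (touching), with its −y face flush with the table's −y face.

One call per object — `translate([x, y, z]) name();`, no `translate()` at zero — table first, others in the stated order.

table();
translate([39, 649, 752]) picture_frame();
translate([984, 0, 0]) bookshelf();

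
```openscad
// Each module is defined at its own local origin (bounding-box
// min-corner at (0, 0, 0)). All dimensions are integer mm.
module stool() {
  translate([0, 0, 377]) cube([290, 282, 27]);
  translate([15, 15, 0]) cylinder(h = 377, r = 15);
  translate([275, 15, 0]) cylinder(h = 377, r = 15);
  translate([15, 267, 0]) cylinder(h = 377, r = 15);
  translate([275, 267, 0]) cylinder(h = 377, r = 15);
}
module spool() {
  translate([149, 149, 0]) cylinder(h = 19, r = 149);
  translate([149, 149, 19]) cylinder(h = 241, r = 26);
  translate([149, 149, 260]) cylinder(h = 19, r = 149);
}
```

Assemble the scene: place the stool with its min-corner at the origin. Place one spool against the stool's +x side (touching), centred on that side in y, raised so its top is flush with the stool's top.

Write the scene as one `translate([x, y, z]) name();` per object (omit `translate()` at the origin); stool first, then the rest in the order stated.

stool();
translate([290, -8, 125]) spool();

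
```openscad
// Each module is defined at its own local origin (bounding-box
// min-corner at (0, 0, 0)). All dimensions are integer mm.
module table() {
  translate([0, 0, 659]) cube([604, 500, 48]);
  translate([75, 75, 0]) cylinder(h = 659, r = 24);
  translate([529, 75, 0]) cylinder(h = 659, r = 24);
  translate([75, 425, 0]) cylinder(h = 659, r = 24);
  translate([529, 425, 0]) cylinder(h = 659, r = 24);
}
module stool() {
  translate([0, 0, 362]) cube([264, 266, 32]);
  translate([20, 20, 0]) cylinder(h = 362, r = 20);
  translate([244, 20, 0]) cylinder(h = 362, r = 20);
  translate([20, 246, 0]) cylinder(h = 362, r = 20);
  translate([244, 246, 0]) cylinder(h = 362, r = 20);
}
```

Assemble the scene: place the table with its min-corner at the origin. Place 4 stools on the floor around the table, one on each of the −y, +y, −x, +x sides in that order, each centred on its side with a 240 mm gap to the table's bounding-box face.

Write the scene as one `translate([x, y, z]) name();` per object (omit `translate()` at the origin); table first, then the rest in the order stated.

table();
translate([170, -506, 0]) stool();
translate([170, 740, 0]) stool();
translate([-504, 117, 0]) stool();
translate([844, 117, 0]) stool();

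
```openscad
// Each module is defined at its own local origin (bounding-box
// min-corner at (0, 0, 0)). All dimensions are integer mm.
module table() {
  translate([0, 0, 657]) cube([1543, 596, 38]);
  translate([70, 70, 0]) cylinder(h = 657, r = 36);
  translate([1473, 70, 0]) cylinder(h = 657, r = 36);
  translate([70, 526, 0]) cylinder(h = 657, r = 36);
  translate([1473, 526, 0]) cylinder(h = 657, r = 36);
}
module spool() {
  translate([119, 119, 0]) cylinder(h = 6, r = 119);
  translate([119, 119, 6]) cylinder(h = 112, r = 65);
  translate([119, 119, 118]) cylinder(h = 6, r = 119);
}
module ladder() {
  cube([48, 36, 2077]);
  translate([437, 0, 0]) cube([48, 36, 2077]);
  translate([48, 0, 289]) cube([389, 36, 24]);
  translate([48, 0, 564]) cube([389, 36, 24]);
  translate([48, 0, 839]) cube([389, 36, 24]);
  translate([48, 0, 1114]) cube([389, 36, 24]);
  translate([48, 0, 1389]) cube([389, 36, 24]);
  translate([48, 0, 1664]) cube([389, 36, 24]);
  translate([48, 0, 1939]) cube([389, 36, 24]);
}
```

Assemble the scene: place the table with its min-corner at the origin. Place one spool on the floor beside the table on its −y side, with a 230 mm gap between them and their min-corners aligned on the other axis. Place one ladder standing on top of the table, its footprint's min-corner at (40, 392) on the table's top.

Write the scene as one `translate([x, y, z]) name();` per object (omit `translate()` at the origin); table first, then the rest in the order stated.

table();
translate([0, -468, 0]) spool();
translate([40, 392, 695]) ladder();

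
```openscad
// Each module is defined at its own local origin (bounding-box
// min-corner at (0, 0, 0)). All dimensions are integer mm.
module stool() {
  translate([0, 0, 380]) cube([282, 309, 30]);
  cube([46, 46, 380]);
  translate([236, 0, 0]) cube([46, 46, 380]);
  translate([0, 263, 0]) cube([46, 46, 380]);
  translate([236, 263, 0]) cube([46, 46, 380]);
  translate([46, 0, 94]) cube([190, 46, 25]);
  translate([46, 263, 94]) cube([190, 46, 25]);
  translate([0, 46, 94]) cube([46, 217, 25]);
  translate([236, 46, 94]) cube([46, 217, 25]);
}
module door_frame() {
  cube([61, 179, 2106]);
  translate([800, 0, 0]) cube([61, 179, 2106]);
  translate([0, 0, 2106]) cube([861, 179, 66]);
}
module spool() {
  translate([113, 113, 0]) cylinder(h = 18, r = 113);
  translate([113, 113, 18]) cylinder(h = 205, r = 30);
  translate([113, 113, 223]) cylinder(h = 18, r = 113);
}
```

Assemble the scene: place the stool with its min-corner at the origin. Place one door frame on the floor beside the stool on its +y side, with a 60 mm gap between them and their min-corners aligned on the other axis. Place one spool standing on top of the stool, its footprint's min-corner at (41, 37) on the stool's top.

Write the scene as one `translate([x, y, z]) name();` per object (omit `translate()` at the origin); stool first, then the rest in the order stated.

stool();
translate([0, 369, 0]) door_frame();
translate([41, 37, 410]) spool();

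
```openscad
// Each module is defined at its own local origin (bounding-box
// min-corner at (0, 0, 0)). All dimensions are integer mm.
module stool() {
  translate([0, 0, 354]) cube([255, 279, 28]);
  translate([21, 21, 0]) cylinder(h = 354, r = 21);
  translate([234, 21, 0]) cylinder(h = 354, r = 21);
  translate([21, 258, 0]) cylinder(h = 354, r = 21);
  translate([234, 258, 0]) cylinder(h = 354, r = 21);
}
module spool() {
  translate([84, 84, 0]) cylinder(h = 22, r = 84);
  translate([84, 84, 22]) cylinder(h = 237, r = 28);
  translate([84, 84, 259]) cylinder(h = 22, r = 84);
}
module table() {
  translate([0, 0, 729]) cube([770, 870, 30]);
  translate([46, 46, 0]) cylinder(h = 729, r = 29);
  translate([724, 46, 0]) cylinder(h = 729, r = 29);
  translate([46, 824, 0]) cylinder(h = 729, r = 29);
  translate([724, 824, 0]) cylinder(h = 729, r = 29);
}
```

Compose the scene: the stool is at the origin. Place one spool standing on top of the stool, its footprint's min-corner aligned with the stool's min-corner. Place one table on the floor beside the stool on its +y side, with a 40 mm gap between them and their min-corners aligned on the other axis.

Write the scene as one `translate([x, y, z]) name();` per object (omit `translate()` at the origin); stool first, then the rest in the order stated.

stool();
translate([0, 0, 382]) spool();
translate([0, 319, 0]) table();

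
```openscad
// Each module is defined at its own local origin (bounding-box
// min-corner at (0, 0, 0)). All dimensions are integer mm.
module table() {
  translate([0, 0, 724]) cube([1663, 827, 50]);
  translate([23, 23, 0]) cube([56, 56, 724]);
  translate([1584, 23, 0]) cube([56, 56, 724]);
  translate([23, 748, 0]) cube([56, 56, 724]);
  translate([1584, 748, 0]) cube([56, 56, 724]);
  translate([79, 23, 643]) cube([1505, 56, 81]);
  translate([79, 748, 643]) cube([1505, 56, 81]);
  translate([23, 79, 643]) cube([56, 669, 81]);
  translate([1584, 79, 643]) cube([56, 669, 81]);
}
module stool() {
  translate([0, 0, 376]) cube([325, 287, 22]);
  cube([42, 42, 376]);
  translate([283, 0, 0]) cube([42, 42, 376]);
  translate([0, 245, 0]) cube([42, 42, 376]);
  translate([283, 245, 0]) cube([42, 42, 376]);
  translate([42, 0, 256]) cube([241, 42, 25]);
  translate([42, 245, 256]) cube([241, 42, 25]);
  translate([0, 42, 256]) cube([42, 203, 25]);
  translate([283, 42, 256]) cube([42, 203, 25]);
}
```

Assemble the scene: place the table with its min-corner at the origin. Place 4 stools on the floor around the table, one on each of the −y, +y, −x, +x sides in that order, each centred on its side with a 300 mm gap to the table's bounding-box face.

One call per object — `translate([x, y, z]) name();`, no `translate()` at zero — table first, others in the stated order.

table();
translate([669, -587, 0]) stool();
translate([669, 1127, 0]) stool();
translate([-625, 270, 0]) stool();
translate([1963, 270, 0]) stool();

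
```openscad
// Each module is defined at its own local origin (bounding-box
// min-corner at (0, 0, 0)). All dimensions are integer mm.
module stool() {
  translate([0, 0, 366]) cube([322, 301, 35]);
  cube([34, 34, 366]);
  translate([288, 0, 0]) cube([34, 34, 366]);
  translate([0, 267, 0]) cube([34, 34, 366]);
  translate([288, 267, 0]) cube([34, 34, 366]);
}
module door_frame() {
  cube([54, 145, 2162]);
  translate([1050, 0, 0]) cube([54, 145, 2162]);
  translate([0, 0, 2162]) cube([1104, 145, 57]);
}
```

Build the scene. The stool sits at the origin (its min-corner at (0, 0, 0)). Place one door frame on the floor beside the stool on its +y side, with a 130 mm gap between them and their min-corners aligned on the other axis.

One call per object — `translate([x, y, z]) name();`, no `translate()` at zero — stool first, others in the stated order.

stool();
translate([0, 431, 0]) door_frame();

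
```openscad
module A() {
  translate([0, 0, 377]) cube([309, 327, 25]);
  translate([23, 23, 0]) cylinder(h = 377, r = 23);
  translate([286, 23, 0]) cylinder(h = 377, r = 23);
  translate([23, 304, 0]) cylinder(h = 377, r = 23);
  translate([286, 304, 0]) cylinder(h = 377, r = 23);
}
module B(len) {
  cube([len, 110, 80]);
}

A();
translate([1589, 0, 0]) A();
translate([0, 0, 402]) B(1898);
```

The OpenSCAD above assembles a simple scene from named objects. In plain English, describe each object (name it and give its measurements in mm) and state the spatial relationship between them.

A is a four-legged stool. The seat is 309×327 mm, 25 mm thick, top at z = 402 mm. It stands on four round legs, each 46 mm in diameter, from z = 0 to the seat underside, each leg's axis is inset half a diameter from the nearest pair of seat edges (so the leg's bounding box is flush with the corner).

B is a rectangular beam 1898 mm long (x), 110 mm deep (y), 80 mm thick (z).

The beam spans the tops of two stools placed 1280 mm apart, resting at z = 402 mm.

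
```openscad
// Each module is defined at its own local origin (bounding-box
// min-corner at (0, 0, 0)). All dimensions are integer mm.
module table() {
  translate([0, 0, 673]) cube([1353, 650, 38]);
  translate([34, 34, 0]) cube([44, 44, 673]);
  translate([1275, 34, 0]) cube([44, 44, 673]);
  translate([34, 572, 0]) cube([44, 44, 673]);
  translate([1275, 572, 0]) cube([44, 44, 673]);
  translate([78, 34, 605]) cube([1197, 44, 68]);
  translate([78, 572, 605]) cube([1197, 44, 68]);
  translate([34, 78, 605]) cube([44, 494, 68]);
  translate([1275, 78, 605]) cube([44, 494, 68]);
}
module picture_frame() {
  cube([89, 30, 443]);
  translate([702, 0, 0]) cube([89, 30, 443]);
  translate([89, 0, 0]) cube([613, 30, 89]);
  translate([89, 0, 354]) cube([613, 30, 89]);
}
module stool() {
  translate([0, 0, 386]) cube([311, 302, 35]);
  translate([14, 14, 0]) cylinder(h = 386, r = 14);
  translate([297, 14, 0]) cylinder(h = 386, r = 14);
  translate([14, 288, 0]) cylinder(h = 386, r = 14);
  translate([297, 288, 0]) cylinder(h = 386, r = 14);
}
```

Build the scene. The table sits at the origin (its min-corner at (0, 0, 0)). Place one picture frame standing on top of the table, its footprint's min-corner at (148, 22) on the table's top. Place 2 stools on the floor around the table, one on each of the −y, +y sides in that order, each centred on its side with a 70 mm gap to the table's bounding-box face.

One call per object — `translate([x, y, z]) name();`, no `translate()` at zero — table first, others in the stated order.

table();
translate([148, 22, 711]) picture_frame();
translate([521, -372, 0]) stool();
translate([521, 720, 0]) stool();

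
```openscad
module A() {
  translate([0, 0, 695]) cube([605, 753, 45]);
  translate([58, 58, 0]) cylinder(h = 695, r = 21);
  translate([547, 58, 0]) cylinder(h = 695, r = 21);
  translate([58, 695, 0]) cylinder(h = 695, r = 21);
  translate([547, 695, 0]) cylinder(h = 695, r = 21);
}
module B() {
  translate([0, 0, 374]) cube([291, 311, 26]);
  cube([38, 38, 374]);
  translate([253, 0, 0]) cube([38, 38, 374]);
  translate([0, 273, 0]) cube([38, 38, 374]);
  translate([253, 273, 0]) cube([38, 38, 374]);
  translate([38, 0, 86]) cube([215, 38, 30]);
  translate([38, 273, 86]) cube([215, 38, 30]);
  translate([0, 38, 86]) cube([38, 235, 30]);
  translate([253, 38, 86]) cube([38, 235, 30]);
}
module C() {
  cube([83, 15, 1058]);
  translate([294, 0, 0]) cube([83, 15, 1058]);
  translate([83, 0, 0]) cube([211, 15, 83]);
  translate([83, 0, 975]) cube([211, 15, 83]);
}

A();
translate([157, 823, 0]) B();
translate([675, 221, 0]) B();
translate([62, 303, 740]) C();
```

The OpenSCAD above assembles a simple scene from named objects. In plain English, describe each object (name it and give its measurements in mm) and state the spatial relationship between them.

A is a rectangular dining table. The top is 605×753×45 mm with its upper surface at z = 740 mm. It stands on four round legs of 42 mm diameter, each leg's bounding box inset 37 mm from the nearest pair of top edges, running from the floor to the underside of the top.

B is a four-legged stool. The seat is 291×311 mm, 26 mm thick, top at z = 400 mm. It stands on four square legs, each 38×38 mm in cross-section, from z = 0 to the seat underside, each flush with a corner of the seat. Four stretchers, 38 mm wide and 30 mm tall, connect adjacent legs with their undersides at z = 86 mm, each running between the inner faces of the legs it joins and aligned with the legs' outer faces on the other axis.

C is a picture frame with a 211×892 mm rectangular opening (x by z) and a uniform 83 mm border on every side. Frame depth is 15 mm along y. It is built from two vertical stiles running the full outside height and two horizontal rails spanning the gap between the stiles.

Two stools sit around the table at the +y, +x sides. The picture frame is on top of the table.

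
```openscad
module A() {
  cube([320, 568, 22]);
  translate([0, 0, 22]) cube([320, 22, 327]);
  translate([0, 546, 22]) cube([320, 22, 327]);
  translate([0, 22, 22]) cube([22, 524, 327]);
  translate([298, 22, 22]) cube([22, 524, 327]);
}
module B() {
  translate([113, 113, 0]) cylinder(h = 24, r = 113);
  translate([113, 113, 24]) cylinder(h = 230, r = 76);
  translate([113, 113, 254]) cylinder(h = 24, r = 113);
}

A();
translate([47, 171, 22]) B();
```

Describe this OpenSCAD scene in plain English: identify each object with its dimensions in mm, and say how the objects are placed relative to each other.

A is an open-topped rectangular box: outside dimensions 320×568×349 mm, with a uniform wall and base thickness of 22 mm. The base is a full 320×568 slab on the floor; four walls sit on top of the base. The front and back walls (the −y and +y sides) span the full width; the two side walls fit between them.

B is a spool: two coaxial disc flanges of radius 113 mm and thickness 24 mm, joined by a core cylinder of radius 76 mm and height 230 mm. The lower flange rests on z = 0 and the three cylinders share a vertical axis.

The spool sits inside the open box, centred.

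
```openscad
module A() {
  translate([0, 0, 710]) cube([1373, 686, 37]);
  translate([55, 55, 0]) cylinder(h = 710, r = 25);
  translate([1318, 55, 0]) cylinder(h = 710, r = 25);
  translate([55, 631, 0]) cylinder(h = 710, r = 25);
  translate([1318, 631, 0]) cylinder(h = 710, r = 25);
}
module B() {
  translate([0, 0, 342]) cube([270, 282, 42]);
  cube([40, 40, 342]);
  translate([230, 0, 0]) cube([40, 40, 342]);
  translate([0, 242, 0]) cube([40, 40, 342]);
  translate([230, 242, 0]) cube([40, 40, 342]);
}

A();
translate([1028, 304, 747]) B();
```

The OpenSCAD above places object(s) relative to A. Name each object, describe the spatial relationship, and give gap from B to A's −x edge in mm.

The stool's min-x is at 1028; the table's min-x is 0; gap = 1028 mm.

A is a table. B is a stool. The stool is on top of the table. The gap from the stool to the table's −x edge is 1028 mm.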